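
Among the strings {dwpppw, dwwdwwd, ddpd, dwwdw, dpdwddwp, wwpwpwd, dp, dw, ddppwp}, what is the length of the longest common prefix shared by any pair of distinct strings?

The deepest shared node is where two words last agree before diverging.
"dwwdw" and "dwwdwwd" agree on "dwwdw" (5 characters) before diverging; nothing deeper is shared.
Longest shared-prefix length: 5

5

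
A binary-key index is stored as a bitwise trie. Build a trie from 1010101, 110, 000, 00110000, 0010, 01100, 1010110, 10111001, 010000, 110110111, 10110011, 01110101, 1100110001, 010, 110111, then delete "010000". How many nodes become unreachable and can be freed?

3

After clearing the end-marker at "010000", prune upward until reaching a node still needed by another word.
The suffix "000" (3 nodes) is used only by "010000"; "010" is itself a stored word, so pruning stops there.
Nodes removed: 3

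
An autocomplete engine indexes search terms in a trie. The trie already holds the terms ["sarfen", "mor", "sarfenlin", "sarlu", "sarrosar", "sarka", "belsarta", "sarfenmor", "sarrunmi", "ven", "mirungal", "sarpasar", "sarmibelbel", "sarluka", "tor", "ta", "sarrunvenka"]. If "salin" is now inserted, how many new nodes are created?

Walking "salin" from the root, the first 2 characters ("sa") follow existing edges; "l" is the first miss.
Each of the 3 remaining characters creates one node.

3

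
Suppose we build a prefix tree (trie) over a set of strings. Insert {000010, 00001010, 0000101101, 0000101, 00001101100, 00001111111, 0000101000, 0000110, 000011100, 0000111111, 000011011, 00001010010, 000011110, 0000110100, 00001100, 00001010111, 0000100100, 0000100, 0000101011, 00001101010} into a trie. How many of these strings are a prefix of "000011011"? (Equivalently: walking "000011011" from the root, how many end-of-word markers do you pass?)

2

Traverse "000011011" character by character; count nodes along the way that are marked as word ends.
Prefixes of the query that are stored words: "0000110", "000011011"
Count: 2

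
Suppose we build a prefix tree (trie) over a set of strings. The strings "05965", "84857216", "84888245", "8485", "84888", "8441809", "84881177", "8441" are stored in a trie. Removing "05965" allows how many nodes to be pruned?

5

After clearing the end-marker at "05965", prune upward until reaching a node still needed by another word.
No other word shares any prefix with "05965", so all 5 of its nodes go.
Nodes removed: 5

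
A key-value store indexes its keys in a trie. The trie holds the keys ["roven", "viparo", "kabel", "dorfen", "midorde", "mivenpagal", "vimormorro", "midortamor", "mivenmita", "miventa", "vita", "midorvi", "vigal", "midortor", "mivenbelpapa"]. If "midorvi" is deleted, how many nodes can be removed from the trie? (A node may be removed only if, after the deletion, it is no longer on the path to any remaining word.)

Walk "midorvi" from the leaf back toward the root, removing each node that no remaining word uses.
The suffix "vi" (2 nodes) is used only by "midorvi"; the node for "midor" still has the child "d", so pruning stops there.
Nodes removed: 2

2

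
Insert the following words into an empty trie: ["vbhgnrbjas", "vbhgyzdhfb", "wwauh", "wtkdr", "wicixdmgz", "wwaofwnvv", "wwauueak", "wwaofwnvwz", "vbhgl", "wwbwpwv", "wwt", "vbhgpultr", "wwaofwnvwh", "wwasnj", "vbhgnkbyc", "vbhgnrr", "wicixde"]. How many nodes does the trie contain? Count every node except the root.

Count nodes per top-level branch (shared prefixes stored once):
  'v'-branch (vbhgl, vbhgnkbyc, vbhgnrbjas, vbhgnrr, vbhgpultr, vbhgyzdhfb): 27 nodes
  'w'-branch (wicixde, wicixdmgz, wtkdr, wwaofwnvv, wwaofwnvwh, wwaofwnvwz, wwasnj, wwauh, wwauueak, wwbwpwv, wwt): 40 nodes
Sum: 67

67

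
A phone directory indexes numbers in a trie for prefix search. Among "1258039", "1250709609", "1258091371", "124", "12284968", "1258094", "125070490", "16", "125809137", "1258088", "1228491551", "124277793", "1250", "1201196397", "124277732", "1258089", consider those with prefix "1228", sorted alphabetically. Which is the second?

12284968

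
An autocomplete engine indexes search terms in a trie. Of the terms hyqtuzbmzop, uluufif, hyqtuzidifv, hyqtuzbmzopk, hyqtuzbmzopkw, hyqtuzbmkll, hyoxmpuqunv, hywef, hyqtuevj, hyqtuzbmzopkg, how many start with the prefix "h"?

9

Walk to "h"; the words in its subtree are exactly those with that prefix.
Words under "h": hyoxmpuqunv, hyqtuevj, hyqtuzbmkll, hyqtuzbmzop, hyqtuzbmzopk, hyqtuzbmzopkg, hyqtuzbmzopkw, hyqtuzidifv, hywef
Count: 9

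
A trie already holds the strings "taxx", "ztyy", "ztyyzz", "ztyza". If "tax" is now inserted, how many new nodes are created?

Every character of "tax" already lies on an existing path (it is a prefix of some stored word).
No new nodes are needed: 0.

0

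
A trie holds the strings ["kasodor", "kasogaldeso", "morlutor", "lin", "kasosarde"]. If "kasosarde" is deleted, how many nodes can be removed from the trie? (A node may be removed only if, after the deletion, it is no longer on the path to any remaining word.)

A node on "kasosarde"'s path can go only if nothing else ends at it or branches off below it.
The suffix "sarde" (5 nodes) is used only by "kasosarde"; the node for "kaso" still has the child "d", so pruning stops there.
Nodes removed: 5

5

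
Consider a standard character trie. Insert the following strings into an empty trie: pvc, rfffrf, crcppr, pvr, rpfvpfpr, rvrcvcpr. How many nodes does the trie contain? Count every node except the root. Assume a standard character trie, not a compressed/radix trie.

30

Trie structure (* marks end of a word):
(root)
├─ c
│  └─ r
│     └─ c
│        └─ p
│           └─ p
│              └─ r *
├─ p
│  └─ v
│     ├─ c *
│     └─ r *
└─ r
   ├─ f
   │  └─ f
   │     └─ f
   │        └─ r
   │           └─ f *
   ├─ p
   │  └─ f
   │     └─ v
   │        └─ p
   │           └─ f
   │              └─ p
   │                 └─ r *
   └─ v
      └─ r
         └─ c
            └─ v
               └─ c
                  └─ p
                     └─ r *
Counting every labelled node above: 30.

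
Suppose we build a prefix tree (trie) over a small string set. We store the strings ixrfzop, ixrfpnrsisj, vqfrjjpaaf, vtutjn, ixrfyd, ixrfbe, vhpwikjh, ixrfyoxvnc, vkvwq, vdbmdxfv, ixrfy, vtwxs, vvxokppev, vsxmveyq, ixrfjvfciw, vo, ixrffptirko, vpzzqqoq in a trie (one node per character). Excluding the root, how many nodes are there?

95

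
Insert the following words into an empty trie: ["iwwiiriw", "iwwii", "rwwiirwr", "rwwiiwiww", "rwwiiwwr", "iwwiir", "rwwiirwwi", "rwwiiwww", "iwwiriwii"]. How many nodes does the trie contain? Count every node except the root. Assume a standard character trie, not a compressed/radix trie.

30

Count nodes per top-level branch (shared prefixes stored once):
  'i'-branch (iwwii, iwwiir, iwwiiriw, iwwiriwii): 13 nodes
  'r'-branch (rwwiirwr, rwwiirwwi, rwwiiwiww, rwwiiwwr, rwwiiwww): 17 nodes
Sum: 30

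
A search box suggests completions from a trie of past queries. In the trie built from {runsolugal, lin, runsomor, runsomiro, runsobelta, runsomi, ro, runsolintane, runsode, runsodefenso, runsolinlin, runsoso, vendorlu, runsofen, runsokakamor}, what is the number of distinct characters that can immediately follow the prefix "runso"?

7

The children of the "runso" node are the distinct next characters among strings starting with "runso".
Characters that immediately follow "runso" among the stored strings: {b, d, f, k, l, m, s}.
That node has 7 child edges.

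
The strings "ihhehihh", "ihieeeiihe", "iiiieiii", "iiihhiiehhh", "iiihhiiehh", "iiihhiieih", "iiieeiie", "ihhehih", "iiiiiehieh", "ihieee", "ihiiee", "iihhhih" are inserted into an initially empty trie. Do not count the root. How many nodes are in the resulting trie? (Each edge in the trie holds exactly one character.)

52

Count nodes per top-level branch (shared prefixes stored once):
  'i'-branch (ihhehih, ihhehihh, ihieee, ihieeeiihe, ihiiee, iihhhih, iiieeiie, iiihhiiehh, iiihhiiehhh, iiihhiieih, iiiieiii, iiiiiehieh): 52 nodes
Sum: 52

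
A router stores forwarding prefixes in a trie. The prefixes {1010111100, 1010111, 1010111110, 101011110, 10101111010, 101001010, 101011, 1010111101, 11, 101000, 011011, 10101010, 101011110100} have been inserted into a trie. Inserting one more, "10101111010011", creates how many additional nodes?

"101011110100" is already a path in the trie; the remaining "11" must be added.
Each of the 2 remaining characters creates one node.

2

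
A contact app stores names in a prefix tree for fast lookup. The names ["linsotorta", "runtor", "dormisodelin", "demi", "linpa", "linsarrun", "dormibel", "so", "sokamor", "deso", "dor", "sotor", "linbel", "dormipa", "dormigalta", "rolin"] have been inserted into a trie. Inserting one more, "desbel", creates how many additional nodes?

Walking "desbel" from the root, the first 3 characters ("des") follow existing edges; "b" is the first miss.
New nodes needed: |"desbel"| − 3 = 6 − 3 = 3.

3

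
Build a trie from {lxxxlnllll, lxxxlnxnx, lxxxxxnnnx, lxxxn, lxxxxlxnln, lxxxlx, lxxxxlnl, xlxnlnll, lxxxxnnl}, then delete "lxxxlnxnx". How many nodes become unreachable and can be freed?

3

Walk "lxxxlnxnx" from the leaf back toward the root, removing each node that no remaining word uses.
The suffix "xnx" (3 nodes) is used only by "lxxxlnxnx"; the node for "lxxxln" still has the child "l", so pruning stops there.
Nodes removed: 3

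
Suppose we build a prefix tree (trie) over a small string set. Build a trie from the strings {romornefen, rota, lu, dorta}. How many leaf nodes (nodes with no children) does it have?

4

A leaf is a node with no children — equivalently, the end of a word that is not a proper prefix of any other stored word.
Those words: "dorta", "lu", "romornefen", "rota"
Leaf count: 4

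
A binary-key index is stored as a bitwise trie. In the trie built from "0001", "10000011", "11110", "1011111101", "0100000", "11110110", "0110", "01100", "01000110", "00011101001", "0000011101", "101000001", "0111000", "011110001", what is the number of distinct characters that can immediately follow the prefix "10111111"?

Follow the path "10111111" to its node, then look at its outgoing edges.
Characters that immediately follow "10111111" among the stored strings: {0}.
That node has 1 child edge.

1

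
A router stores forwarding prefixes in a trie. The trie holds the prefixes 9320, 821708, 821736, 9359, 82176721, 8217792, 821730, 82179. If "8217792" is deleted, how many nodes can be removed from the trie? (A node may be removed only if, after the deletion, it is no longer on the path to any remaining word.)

3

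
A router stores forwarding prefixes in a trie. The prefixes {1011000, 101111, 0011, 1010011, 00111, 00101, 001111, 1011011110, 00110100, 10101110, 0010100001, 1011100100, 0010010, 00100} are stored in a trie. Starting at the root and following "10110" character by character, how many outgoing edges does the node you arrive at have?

Follow the path "10110" to its node, then look at its outgoing edges.
Characters that immediately follow "10110" among the stored strings: {0, 1}.
That node has 2 child edges.

2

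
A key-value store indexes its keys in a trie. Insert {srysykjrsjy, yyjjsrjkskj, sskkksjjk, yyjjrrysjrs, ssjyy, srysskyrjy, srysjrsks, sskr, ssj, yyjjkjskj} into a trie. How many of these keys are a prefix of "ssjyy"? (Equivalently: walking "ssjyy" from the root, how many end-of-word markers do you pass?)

Traverse "ssjyy" character by character; count nodes along the way that are marked as word ends.
Prefixes of the query that are stored words: "ssj", "ssjyy"
Count: 2

2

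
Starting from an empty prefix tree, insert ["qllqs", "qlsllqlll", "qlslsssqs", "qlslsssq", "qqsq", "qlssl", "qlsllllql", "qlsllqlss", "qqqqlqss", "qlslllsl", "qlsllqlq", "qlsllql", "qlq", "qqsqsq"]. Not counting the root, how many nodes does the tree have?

Insert word by word; a character creates a node only if that edge doesn't already exist:
  "qllqs" → 5 new (q, l, l, q, s)
  "qlsllqlll" → prefix "ql" already present; 7 new (s, l, l, q, l, l, l)
  "qlslsssqs" → prefix "qlsl" already present; 5 new (s, s, s, q, s)
  "qlslsssq" → prefix "qlslsssq" already present; 0 new (none)
  "qqsq" → prefix "q" already present; 3 new (q, s, q)
  "qlssl" → prefix "qls" already present; 2 new (s, l)
  "qlsllllql" → prefix "qlsll" already present; 4 new (l, l, q, l)
  "qlsllqlss" → prefix "qlsllql" already present; 2 new (s, s)
  "qqqqlqss" → prefix "qq" already present; 6 new (q, q, l, q, s, s)
  "qlslllsl" → prefix "qlslll" already present; 2 new (s, l)
  "qlsllqlq" → prefix "qlsllql" already present; 1 new (q)
  "qlsllql" → prefix "qlsllql" already present; 0 new (none)
  "qlq" → prefix "ql" already present; 1 new (q)
  "qqsqsq" → prefix "qqsq" already present; 2 new (s, q)
Total nodes = 5 + 7 + 5 + 0 + 3 + 2 + 4 + 2 + 6 + 2 + 1 + 0 + 1 + 2 = 40

40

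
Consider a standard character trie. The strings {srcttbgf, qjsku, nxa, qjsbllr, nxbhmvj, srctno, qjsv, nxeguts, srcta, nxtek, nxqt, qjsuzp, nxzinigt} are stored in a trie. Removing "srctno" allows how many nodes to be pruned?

2

Walk "srctno" from the leaf back toward the root, removing each node that no remaining word uses.
The suffix "no" (2 nodes) is used only by "srctno"; the node for "srct" still has the child "t", so pruning stops there.
Nodes removed: 2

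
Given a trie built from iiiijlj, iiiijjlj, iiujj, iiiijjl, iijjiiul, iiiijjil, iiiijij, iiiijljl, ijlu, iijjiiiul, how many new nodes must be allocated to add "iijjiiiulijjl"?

4

"iijjiiiul" is already a path in the trie; the remaining "ijjl" must be added.
Each of the 4 remaining characters creates one node.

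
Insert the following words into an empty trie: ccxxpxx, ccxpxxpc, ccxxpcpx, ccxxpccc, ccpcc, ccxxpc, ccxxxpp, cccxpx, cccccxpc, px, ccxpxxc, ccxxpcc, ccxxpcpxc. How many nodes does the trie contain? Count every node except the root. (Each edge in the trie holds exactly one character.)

36

Trie structure (* marks end of a word):
(root)
├─ c
│  └─ c
│     ├─ c
│     │  ├─ c
│     │  │  └─ c
│     │  │     └─ x
│     │  │        └─ p
│     │  │           └─ c *
│     │  └─ x
│     │     └─ p
│     │        └─ x *
│     ├─ p
│     │  └─ c
│     │     └─ c *
│     └─ x
│        ├─ p
│        │  └─ x
│        │     └─ x
│        │        ├─ c *
│        │        └─ p
│        │           └─ c *
│        └─ x
│           ├─ p
│           │  ├─ c *
│           │  │  ├─ c *
│           │  │  │  └─ c *
│           │  │  └─ p
│           │  │     └─ x *
│           │  │        └─ c *
│           │  └─ x
│           │     └─ x *
│           └─ x
│              └─ p
│                 └─ p *
└─ p
   └─ x *
Counting every labelled node above: 36.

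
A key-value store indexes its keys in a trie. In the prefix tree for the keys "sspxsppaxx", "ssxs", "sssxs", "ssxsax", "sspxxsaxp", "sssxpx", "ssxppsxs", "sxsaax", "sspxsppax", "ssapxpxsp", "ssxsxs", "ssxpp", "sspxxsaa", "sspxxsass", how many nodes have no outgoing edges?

11

A leaf is a node with no children — equivalently, the end of a word that is not a proper prefix of any other stored word.
Those words: "ssapxpxsp", "sspxsppaxx", "sspxxsaa", "sspxxsass", "sspxxsaxp", "sssxpx", "sssxs", "ssxppsxs", "ssxsax", "ssxsxs", "sxsaax"
Leaf count: 11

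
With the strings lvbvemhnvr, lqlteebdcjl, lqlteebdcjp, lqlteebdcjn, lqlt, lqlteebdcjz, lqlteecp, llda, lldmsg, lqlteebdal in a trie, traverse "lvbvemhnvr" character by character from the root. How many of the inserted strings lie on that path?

1

Traverse "lvbvemhnvr" character by character; count nodes along the way that are marked as word ends.
Prefixes of the query that are stored words: "lvbvemhnvr"
Count: 1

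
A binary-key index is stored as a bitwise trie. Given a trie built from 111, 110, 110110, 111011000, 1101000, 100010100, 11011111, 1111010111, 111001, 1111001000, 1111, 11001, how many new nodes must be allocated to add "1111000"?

1

Walking "1111000" from the root, the first 6 characters ("111100") follow existing edges; "0" is the first miss.
So 7 − 6 = 1 new nodes.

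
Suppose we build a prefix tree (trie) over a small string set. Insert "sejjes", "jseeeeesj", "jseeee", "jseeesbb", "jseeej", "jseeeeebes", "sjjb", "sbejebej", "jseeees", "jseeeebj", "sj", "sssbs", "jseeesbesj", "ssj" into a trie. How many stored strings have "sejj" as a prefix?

Traverse to the node for "sejj", then collect every word in that subtree.
Matches: "sejjes"
Count: 1

1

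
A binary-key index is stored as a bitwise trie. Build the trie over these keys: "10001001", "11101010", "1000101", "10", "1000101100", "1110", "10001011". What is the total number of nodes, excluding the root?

19

Insert word by word; a character creates a node only if that edge doesn't already exist:
  "10001001" → 8 new (1, 0, 0, 0, 1, 0, 0, 1)
  "11101010" → prefix "1" already present; 7 new (1, 1, 0, 1, 0, 1, 0)
  "1000101" → prefix "100010" already present; 1 new (1)
  "10" → prefix "10" already present; 0 new (none)
  "1000101100" → prefix "1000101" already present; 3 new (1, 0, 0)
  "1110" → prefix "1110" already present; 0 new (none)
  "10001011" → prefix "10001011" already present; 0 new (none)
Total nodes = 8 + 7 + 1 + 0 + 3 + 0 + 0 = 19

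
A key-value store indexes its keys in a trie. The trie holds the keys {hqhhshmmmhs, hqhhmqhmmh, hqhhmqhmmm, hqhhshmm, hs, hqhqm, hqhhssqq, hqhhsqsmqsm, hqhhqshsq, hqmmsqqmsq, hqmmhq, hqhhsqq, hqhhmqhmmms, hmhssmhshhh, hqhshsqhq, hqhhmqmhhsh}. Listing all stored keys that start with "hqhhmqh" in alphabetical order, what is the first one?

DFS of the "hqhhmqh" subtree visits, in order: "hqhhmqhmmh", "hqhhmqhmmm", "hqhhmqhmmms"
The 1st is hqhhmqhmmh.

hqhhmqhmmh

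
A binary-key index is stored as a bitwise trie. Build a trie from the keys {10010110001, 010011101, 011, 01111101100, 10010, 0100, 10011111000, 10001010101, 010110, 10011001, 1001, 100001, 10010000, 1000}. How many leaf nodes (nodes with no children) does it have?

9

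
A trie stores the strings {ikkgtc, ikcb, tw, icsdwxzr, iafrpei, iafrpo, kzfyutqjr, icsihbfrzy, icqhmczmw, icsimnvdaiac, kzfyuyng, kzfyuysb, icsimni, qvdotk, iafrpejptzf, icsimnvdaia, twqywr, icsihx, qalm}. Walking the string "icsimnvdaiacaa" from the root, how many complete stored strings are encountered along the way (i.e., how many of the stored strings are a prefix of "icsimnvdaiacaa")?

2

Walk "icsimnvdaiacaa" from the root; an end-of-word marker is hit whenever a stored word is a prefix of "icsimnvdaiacaa".
Prefixes of the query that are stored words: "icsimnvdaia", "icsimnvdaiac"
Count: 2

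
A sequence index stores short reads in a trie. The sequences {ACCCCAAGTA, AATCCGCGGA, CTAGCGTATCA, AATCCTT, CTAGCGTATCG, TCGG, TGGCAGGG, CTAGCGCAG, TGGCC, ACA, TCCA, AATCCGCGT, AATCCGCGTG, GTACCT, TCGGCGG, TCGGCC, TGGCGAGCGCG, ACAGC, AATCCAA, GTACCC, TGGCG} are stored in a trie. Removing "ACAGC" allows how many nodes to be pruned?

2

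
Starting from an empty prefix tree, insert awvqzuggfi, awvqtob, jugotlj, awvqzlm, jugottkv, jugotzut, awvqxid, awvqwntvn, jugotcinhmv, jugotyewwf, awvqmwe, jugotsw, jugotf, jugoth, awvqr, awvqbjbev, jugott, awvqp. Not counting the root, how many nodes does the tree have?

Insert word by word; a character creates a node only if that edge doesn't already exist:
  "awvqzuggfi" → 10 new (a, w, v, q, z, u, g, g, f, i)
  "awvqtob" → prefix "awvq" already present; 3 new (t, o, b)
  "jugotlj" → 7 new (j, u, g, o, t, l, j)
  "awvqzlm" → prefix "awvqz" already present; 2 new (l, m)
  "jugottkv" → prefix "jugot" already present; 3 new (t, k, v)
  "jugotzut" → prefix "jugot" already present; 3 new (z, u, t)
  "awvqxid" → prefix "awvq" already present; 3 new (x, i, d)
  "awvqwntvn" → prefix "awvq" already present; 5 new (w, n, t, v, n)
  "jugotcinhmv" → prefix "jugot" already present; 6 new (c, i, n, h, m, v)
  "jugotyewwf" → prefix "jugot" already present; 5 new (y, e, w, w, f)
  "awvqmwe" → prefix "awvq" already present; 3 new (m, w, e)
  "jugotsw" → prefix "jugot" already present; 2 new (s, w)
  "jugotf" → prefix "jugot" already present; 1 new (f)
  "jugoth" → prefix "jugot" already present; 1 new (h)
  "awvqr" → prefix "awvq" already present; 1 new (r)
  "awvqbjbev" → prefix "awvq" already present; 5 new (b, j, b, e, v)
  "jugott" → prefix "jugott" already present; 0 new (none)
  "awvqp" → prefix "awvq" already present; 1 new (p)
Total nodes = 10 + 3 + 7 + 2 + 3 + 3 + 3 + 5 + 6 + 5 + 3 + 2 + 1 + 1 + 1 + 5 + 0 + 1 = 61

61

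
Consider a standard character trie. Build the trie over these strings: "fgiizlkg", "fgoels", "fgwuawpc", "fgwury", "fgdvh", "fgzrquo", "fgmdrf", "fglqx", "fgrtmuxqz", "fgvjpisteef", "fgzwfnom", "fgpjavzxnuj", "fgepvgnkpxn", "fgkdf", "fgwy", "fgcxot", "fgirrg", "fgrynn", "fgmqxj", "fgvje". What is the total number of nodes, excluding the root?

92

Insert word by word; a character creates a node only if that edge doesn't already exist:
  "fgiizlkg" → 8 new (f, g, i, i, z, l, k, g)
  "fgoels" → prefix "fg" already present; 4 new (o, e, l, s)
  "fgwuawpc" → prefix "fg" already present; 6 new (w, u, a, w, p, c)
  "fgwury" → prefix "fgwu" already present; 2 new (r, y)
  "fgdvh" → prefix "fg" already present; 3 new (d, v, h)
  "fgzrquo" → prefix "fg" already present; 5 new (z, r, q, u, o)
  "fgmdrf" → prefix "fg" already present; 4 new (m, d, r, f)
  "fglqx" → prefix "fg" already present; 3 new (l, q, x)
  "fgrtmuxqz" → prefix "fg" already present; 7 new (r, t, m, u, x, q, z)
  "fgvjpisteef" → prefix "fg" already present; 9 new (v, j, p, i, s, t, e, e, f)
  "fgzwfnom" → prefix "fgz" already present; 5 new (w, f, n, o, m)
  "fgpjavzxnuj" → prefix "fg" already present; 9 new (p, j, a, v, z, x, n, u, j)
  "fgepvgnkpxn" → prefix "fg" already present; 9 new (e, p, v, g, n, k, p, x, n)
  "fgkdf" → prefix "fg" already present; 3 new (k, d, f)
  "fgwy" → prefix "fgw" already present; 1 new (y)
  "fgcxot" → prefix "fg" already present; 4 new (c, x, o, t)
  "fgirrg" → prefix "fgi" already present; 3 new (r, r, g)
  "fgrynn" → prefix "fgr" already present; 3 new (y, n, n)
  "fgmqxj" → prefix "fgm" already present; 3 new (q, x, j)
  "fgvje" → prefix "fgvj" already present; 1 new (e)
Total nodes = 8 + 4 + 6 + 2 + 3 + 5 + 4 + 3 + 7 + 9 + 5 + 9 + 9 + 3 + 1 + 4 + 3 + 3 + 3 + 1 = 92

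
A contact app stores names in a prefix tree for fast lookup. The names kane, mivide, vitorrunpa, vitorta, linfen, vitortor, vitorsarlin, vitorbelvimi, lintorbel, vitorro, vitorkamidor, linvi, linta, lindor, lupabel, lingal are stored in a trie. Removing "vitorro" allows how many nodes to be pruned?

1

Walk "vitorro" from the leaf back toward the root, removing each node that no remaining word uses.
The suffix "o" (1 node) is used only by "vitorro"; the node for "vitorr" still has the child "u", so pruning stops there.
Nodes removed: 1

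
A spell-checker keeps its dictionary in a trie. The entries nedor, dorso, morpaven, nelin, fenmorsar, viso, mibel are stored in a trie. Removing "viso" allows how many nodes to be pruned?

After clearing the end-marker at "viso", prune upward until reaching a node still needed by another word.
No other word shares any prefix with "viso", so all 4 of its nodes go.
Nodes removed: 4

4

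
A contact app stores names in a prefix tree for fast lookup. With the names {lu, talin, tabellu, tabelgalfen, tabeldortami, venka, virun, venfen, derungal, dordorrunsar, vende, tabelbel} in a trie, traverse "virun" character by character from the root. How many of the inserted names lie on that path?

Traverse "virun" character by character; count nodes along the way that are marked as word ends.
Prefixes of the query that are stored words: "virun"
Count: 1

1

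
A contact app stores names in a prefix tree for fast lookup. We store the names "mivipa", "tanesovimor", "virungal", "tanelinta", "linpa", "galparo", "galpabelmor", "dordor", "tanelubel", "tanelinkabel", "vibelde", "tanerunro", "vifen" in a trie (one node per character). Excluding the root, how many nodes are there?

76

For each word, the new-node count is its length minus the longest prefix already in the trie:
  "mivipa" → 6 new (m, i, v, i, p, a)
  "tanesovimor" → 11 new (t, a, n, e, s, o, v, i, m, o, r)
  "virungal" → 8 new (v, i, r, u, n, g, a, l)
  "tanelinta" → prefix "tane" already present; 5 new (l, i, n, t, a)
  "linpa" → 5 new (l, i, n, p, a)
  "galparo" → 7 new (g, a, l, p, a, r, o)
  "galpabelmor" → prefix "galpa" already present; 6 new (b, e, l, m, o, r)
  "dordor" → 6 new (d, o, r, d, o, r)
  "tanelubel" → prefix "tanel" already present; 4 new (u, b, e, l)
  "tanelinkabel" → prefix "tanelin" already present; 5 new (k, a, b, e, l)
  "vibelde" → prefix "vi" already present; 5 new (b, e, l, d, e)
  "tanerunro" → prefix "tane" already present; 5 new (r, u, n, r, o)
  "vifen" → prefix "vi" already present; 3 new (f, e, n)
Total nodes = 6 + 11 + 8 + 5 + 5 + 7 + 6 + 6 + 4 + 5 + 5 + 5 + 3 = 76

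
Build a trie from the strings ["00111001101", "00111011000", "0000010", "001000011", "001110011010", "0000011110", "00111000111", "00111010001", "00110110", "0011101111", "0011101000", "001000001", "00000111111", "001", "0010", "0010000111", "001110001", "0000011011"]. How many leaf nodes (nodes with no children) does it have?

A leaf is a node with no children — equivalently, the end of a word that is not a proper prefix of any other stored word.
Those words: "0000010", "0000011011", "0000011110", "00000111111", "001000001", "0010000111", "00110110", "00111000111", "001110011010", "00111010001", "00111011000", "0011101111"
Leaf count: 12

12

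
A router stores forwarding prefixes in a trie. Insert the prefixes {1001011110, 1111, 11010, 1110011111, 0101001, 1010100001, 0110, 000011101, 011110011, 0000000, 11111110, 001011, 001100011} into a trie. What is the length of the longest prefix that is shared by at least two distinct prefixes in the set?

Equivalently: take the maximum, over all pairs, of their longest common prefix length.
"0000000" and "000011101" agree on "0000" (4 characters) before diverging; nothing deeper is shared.
Longest shared-prefix length: 4

4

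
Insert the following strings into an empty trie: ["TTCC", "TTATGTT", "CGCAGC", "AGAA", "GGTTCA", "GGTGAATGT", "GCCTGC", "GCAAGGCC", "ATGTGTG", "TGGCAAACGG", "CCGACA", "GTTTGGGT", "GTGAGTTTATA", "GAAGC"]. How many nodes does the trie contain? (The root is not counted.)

For each word, the new-node count is its length minus the longest prefix already in the trie:
  "TTCC" → 4 new (T, T, C, C)
  "TTATGTT" → prefix "TT" already present; 5 new (A, T, G, T, T)
  "CGCAGC" → 6 new (C, G, C, A, G, C)
  "AGAA" → 4 new (A, G, A, A)
  "GGTTCA" → 6 new (G, G, T, T, C, A)
  "GGTGAATGT" → prefix "GGT" already present; 6 new (G, A, A, T, G, T)
  "GCCTGC" → prefix "G" already present; 5 new (C, C, T, G, C)
  "GCAAGGCC" → prefix "GC" already present; 6 new (A, A, G, G, C, C)
  "ATGTGTG" → prefix "A" already present; 6 new (T, G, T, G, T, G)
  "TGGCAAACGG" → prefix "T" already present; 9 new (G, G, C, A, A, A, C, G, G)
  "CCGACA" → prefix "C" already present; 5 new (C, G, A, C, A)
  "GTTTGGGT" → prefix "G" already present; 7 new (T, T, T, G, G, G, T)
  "GTGAGTTTATA" → prefix "GT" already present; 9 new (G, A, G, T, T, T, A, T, A)
  "GAAGC" → prefix "G" already present; 4 new (A, A, G, C)
Total nodes = 4 + 5 + 6 + 4 + 6 + 6 + 5 + 6 + 6 + 9 + 5 + 7 + 9 + 4 = 82

82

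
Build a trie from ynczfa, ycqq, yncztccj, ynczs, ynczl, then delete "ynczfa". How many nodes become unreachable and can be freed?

2

Walk "ynczfa" from the leaf back toward the root, removing each node that no remaining word uses.
The suffix "fa" (2 nodes) is used only by "ynczfa"; the node for "yncz" still has the child "t", so pruning stops there.
Nodes removed: 2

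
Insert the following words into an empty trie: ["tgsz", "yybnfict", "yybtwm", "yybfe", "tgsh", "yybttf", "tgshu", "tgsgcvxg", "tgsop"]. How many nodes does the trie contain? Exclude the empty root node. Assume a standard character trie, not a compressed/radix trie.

Count nodes per top-level branch (shared prefixes stored once):
  't'-branch (tgsgcvxg, tgsh, tgshu, tgsop, tgsz): 13 nodes
  'y'-branch (yybfe, yybnfict, yybttf, yybtwm): 15 nodes
Sum: 28

28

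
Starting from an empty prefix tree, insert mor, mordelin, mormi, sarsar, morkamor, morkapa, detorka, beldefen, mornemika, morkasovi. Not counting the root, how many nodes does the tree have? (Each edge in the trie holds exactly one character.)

48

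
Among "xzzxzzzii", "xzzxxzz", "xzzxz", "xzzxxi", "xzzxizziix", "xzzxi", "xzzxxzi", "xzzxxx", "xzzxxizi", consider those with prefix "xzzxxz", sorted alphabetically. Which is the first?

xzzxxzi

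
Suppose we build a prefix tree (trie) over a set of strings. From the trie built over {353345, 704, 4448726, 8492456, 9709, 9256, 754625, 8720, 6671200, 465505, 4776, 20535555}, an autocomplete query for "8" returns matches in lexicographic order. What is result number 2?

Words with prefix "8", in lexicographic order: "8492456", "8720"
The 2nd is 8720.

8720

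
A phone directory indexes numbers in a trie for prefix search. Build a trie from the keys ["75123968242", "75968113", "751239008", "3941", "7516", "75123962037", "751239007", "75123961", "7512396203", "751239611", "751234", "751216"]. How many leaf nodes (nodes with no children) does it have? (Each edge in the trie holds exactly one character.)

10

A leaf is a node with no children — equivalently, the end of a word that is not a proper prefix of any other stored word.
Those words: "3941", "751216", "751234", "751239007", "751239008", "751239611", "75123962037", "75123968242", "7516", "75968113"
Leaf count: 10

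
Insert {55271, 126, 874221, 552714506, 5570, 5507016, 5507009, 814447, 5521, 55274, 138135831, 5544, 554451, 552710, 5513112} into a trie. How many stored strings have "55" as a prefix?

11

Traverse to the node for "55", then collect every word in that subtree.
Words under "55": 5507009, 5507016, 5513112, 5521, 55271, 552710, 552714506, 55274, 5544, 554451, 5570
Count: 11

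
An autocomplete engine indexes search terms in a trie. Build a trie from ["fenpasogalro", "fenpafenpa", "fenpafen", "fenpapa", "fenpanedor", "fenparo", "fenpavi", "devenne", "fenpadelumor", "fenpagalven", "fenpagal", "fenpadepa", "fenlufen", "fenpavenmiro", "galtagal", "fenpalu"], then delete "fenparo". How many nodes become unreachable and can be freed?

A node on "fenparo"'s path can go only if nothing else ends at it or branches off below it.
The suffix "ro" (2 nodes) is used only by "fenparo"; the node for "fenpa" still has the child "s", so pruning stops there.
Nodes removed: 2

2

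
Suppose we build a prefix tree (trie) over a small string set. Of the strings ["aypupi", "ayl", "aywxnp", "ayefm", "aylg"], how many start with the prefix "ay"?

Walk to "ay"; the words in its subtree are exactly those with that prefix.
Matches: "ayefm", "ayl", "aylg", "aypupi", "aywxnp"
Count: 5

5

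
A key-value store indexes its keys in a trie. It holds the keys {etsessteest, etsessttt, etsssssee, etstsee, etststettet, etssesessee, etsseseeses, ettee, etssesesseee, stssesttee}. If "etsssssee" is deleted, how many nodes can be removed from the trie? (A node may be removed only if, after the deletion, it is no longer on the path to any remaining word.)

A node on "etsssssee"'s path can go only if nothing else ends at it or branches off below it.
The suffix "sssee" (5 nodes) is used only by "etsssssee"; the node for "etss" still has the child "e", so pruning stops there.
Nodes removed: 5

5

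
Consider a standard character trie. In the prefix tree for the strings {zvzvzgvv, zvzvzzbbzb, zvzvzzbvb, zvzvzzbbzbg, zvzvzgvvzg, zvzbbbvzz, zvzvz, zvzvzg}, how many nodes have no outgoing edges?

A leaf is a node with no children — equivalently, the end of a word that is not a proper prefix of any other stored word.
Those words: "zvzbbbvzz", "zvzvzgvvzg", "zvzvzzbbzbg", "zvzvzzbvb"
Leaf count: 4

4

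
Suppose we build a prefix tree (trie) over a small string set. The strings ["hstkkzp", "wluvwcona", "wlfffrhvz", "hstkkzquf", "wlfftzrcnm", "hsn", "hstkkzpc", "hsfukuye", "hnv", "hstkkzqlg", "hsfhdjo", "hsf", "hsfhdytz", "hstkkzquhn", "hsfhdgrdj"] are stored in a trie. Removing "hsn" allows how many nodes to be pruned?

1

A node on "hsn"'s path can go only if nothing else ends at it or branches off below it.
The suffix "n" (1 node) is used only by "hsn"; the node for "hs" still has the child "t", so pruning stops there.
Nodes removed: 1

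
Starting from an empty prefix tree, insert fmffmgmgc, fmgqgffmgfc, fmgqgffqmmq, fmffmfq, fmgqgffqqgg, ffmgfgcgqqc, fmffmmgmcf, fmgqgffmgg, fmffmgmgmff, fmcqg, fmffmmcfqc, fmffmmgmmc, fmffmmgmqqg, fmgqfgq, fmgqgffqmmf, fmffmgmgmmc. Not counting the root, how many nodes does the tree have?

64

Insert word by word; a character creates a node only if that edge doesn't already exist:
  "fmffmgmgc" → 9 new (f, m, f, f, m, g, m, g, c)
  "fmgqgffmgfc" → prefix "fm" already present; 9 new (g, q, g, f, f, m, g, f, c)
  "fmgqgffqmmq" → prefix "fmgqgff" already present; 4 new (q, m, m, q)
  "fmffmfq" → prefix "fmffm" already present; 2 new (f, q)
  "fmgqgffqqgg" → prefix "fmgqgffq" already present; 3 new (q, g, g)
  "ffmgfgcgqqc" → prefix "f" already present; 10 new (f, m, g, f, g, c, g, q, q, c)
  "fmffmmgmcf" → prefix "fmffm" already present; 5 new (m, g, m, c, f)
  "fmgqgffmgg" → prefix "fmgqgffmg" already present; 1 new (g)
  "fmffmgmgmff" → prefix "fmffmgmg" already present; 3 new (m, f, f)
  "fmcqg" → prefix "fm" already present; 3 new (c, q, g)
  "fmffmmcfqc" → prefix "fmffmm" already present; 4 new (c, f, q, c)
  "fmffmmgmmc" → prefix "fmffmmgm" already present; 2 new (m, c)
  "fmffmmgmqqg" → prefix "fmffmmgm" already present; 3 new (q, q, g)
  "fmgqfgq" → prefix "fmgq" already present; 3 new (f, g, q)
  "fmgqgffqmmf" → prefix "fmgqgffqmm" already present; 1 new (f)
  "fmffmgmgmmc" → prefix "fmffmgmgm" already present; 2 new (m, c)
Total nodes = 9 + 9 + 4 + 2 + 3 + 10 + 5 + 1 + 3 + 3 + 4 + 2 + 3 + 3 + 1 + 2 = 64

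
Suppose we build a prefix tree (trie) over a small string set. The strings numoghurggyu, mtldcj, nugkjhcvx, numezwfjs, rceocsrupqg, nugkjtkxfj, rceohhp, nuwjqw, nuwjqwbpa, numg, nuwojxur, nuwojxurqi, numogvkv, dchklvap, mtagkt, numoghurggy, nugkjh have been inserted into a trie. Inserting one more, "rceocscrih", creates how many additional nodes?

4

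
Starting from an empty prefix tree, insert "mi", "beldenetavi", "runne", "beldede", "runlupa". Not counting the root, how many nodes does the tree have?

Insert word by word; a character creates a node only if that edge doesn't already exist:
  "mi" → 2 new (m, i)
  "beldenetavi" → 11 new (b, e, l, d, e, n, e, t, a, v, i)
  "runne" → 5 new (r, u, n, n, e)
  "beldede" → prefix "belde" already present; 2 new (d, e)
  "runlupa" → prefix "run" already present; 4 new (l, u, p, a)
Total nodes = 2 + 11 + 5 + 2 + 4 = 24

24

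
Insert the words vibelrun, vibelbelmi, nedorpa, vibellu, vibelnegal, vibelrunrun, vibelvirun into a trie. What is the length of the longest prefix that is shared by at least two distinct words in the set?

Equivalently: take the maximum, over all pairs, of their longest common prefix length.
"vibelrun" and "vibelrunrun" agree on "vibelrun" (8 characters) before diverging; nothing deeper is shared.
Longest shared-prefix length: 8

8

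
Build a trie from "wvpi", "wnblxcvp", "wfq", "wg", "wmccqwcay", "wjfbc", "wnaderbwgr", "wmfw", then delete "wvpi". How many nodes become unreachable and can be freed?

A node on "wvpi"'s path can go only if nothing else ends at it or branches off below it.
The suffix "vpi" (3 nodes) is used only by "wvpi"; the node for "w" still has the child "n", so pruning stops there.
Nodes removed: 3

3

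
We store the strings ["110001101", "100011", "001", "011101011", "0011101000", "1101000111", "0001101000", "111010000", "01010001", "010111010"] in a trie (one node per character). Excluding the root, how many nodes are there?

65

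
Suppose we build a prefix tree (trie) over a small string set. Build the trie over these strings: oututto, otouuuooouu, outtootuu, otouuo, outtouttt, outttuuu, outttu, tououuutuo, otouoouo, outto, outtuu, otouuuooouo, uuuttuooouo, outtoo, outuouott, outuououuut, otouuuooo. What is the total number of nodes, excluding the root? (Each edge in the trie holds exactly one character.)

Trace insertions, counting only characters that open a new branch:
  "oututto" → 7 new (o, u, t, u, t, t, o)
  "otouuuooouu" → prefix "o" already present; 10 new (t, o, u, u, u, o, o, o, u, u)
  "outtootuu" → prefix "out" already present; 6 new (t, o, o, t, u, u)
  "otouuo" → prefix "otouu" already present; 1 new (o)
  "outtouttt" → prefix "outto" already present; 4 new (u, t, t, t)
  "outttuuu" → prefix "outt" already present; 4 new (t, u, u, u)
  "outttu" → prefix "outttu" already present; 0 new (none)
  "tououuutuo" → 10 new (t, o, u, o, u, u, u, t, u, o)
  "otouoouo" → prefix "otou" already present; 4 new (o, o, u, o)
  "outto" → prefix "outto" already present; 0 new (none)
  "outtuu" → prefix "outt" already present; 2 new (u, u)
  "otouuuooouo" → prefix "otouuuooou" already present; 1 new (o)
  "uuuttuooouo" → 11 new (u, u, u, t, t, u, o, o, o, u, o)
  "outtoo" → prefix "outtoo" already present; 0 new (none)
  "outuouott" → prefix "outu" already present; 5 new (o, u, o, t, t)
  "outuououuut" → prefix "outuouo" already present; 4 new (u, u, u, t)
  "otouuuooo" → prefix "otouuuooo" already present; 0 new (none)
Total nodes = 7 + 10 + 6 + 1 + 4 + 4 + 0 + 10 + 4 + 0 + 2 + 1 + 11 + 0 + 5 + 4 + 0 = 69

69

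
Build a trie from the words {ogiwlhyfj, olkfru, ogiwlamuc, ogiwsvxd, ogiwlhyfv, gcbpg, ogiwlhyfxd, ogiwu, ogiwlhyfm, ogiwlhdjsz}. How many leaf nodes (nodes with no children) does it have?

10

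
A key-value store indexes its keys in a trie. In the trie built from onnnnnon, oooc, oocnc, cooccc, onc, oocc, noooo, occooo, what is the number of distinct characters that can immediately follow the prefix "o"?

Follow the path "o" to its node, then look at its outgoing edges.
Characters that immediately follow "o" among the stored strings: {c, n, o}.
That node has 3 child edges.

3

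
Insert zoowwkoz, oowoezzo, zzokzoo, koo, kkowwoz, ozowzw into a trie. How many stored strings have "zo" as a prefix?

1

Traverse to the node for "zo", then collect every word in that subtree.
Words under "zo": zoowwkoz
Count: 1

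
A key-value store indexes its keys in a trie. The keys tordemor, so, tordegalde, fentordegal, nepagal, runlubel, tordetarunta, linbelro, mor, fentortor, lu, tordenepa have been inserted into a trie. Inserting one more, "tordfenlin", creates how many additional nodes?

6

Walking "tordfenlin" from the root, the first 4 characters ("tord") follow existing edges; "f" is the first miss.
Each of the 6 remaining characters creates one node.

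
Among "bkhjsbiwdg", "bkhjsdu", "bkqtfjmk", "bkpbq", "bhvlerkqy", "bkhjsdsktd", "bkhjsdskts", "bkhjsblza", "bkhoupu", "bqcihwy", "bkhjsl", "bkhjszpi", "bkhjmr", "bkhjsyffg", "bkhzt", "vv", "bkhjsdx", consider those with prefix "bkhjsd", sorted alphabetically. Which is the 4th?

bkhjsdx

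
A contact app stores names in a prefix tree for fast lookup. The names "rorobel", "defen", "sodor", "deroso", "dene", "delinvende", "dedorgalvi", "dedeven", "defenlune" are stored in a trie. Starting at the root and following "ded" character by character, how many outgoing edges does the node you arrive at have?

The children of the "ded" node are the distinct next characters among strings starting with "ded".
Distinct next characters after "ded": e, o.
That node has 2 child edges.

2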